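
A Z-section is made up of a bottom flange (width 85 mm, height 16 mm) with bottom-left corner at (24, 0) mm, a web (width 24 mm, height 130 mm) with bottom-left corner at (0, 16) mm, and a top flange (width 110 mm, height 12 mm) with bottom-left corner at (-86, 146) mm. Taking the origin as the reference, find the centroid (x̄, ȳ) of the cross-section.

bottom flange: A = 85 × 16 = 1360.00, centroid at (66.50, 8.00).
web: A = 24 × 130 = 3120.00, centroid at (12.00, 81.00).
top flange: A = 110 × 12 = 1320.00, centroid at (-31.00, 152.00).
ΣA = 5800.00 mm², ΣAx̄ = 86960.00 mm³, ΣAȳ = 464240.00 mm³.
x̄ = 86960.00/5800.00 = 14.99 mm; ȳ = 464240.00/5800.00 = 80.04 mm.

x̄ = 14.99 mm, ȳ = 80.04 mm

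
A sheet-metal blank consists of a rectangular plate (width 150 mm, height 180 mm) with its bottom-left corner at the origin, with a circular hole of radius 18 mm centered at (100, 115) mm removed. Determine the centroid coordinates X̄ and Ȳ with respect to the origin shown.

plate: A = 150 × 180 = 27000.00, centroid at (75.00, 90.00).
hole: A = −π·18² = -1017.88, centroid at (100.00, 115.00).
ΣA = 25982.12 mm², ΣAX̄ = 1923212.40 mm³, ΣAȲ = 2312944.26 mm³.
X̄ = 1923212.40/25982.12 = 74.02 mm; Ȳ = 2312944.26/25982.12 = 89.02 mm.

X̄ = 74.02 mm, Ȳ = 89.02 mm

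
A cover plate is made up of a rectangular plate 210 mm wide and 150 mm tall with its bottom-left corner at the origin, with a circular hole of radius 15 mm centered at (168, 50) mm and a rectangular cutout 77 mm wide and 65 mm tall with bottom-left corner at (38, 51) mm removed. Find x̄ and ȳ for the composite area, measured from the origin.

x̄ = 108.80 mm, ȳ = 74.04 mm

Part | A | x̄ᵢ | ȳᵢ | A·x̄ᵢ | A·ȳᵢ
plate | 31500.00 | 105.00 | 75.00 | 3307500.00 | 2362500.00
hole 1 | -706.86 | 168.00 | 50.00 | -118752.20 | -35342.92
hole 2 | -5005.00 | 76.50 | 83.50 | -382882.50 | -417917.50
Σ | 25788.14 |  |  | 2805865.30 | 1909239.58
x̄ = 2805865.30 / 25788.14 = 108.80 mm
ȳ = 1909239.58 / 25788.14 = 74.04 mm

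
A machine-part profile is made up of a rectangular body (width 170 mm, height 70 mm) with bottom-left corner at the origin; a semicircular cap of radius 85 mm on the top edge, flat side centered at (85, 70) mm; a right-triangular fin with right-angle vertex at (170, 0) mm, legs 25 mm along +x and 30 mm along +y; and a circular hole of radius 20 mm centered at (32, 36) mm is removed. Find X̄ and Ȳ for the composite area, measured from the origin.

rectangular body: A = 170 × 70 = 11900.00, centroid at (85.00, 35.00).
semicircular top: A = ½π·85² = 11349.00, centroid at (85.00, 106.08).
triangular fin: A = ½·25·30 = 375.00, centroid at (178.33, 10.00).
hole: A = −π·20² = -1256.64, centroid at (32.00, 36.00).
ΣA = 22367.37 mm², ΣAX̄ = 2002827.91 mm³, ΣAȲ = 1578857.97 mm³.
X̄ = 2002827.91/22367.37 = 89.54 mm; Ȳ = 1578857.97/22367.37 = 70.59 mm.

X̄ = 89.54 mm, Ȳ = 70.59 mm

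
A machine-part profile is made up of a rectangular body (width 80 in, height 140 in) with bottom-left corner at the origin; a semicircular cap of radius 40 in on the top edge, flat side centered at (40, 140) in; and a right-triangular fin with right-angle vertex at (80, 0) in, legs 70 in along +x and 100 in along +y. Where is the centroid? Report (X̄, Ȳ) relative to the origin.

X̄ = 52.88 in, Ȳ = 75.24 in

rectangular body: A = 80 × 140 = 11200.00, centroid at (40.00, 70.00).
semicircular top: A = ½π·40² = 2513.27, centroid at (40.00, 156.98).
triangular fin: A = ½·70·100 = 3500.00, centroid at (103.33, 33.33).
ΣA = 17213.27 in², ΣAX̄ = 910197.63 in³, ΣAȲ = 1295191.71 in³.
X̄ = 910197.63/17213.27 = 52.88 in; Ȳ = 1295191.71/17213.27 = 75.24 in.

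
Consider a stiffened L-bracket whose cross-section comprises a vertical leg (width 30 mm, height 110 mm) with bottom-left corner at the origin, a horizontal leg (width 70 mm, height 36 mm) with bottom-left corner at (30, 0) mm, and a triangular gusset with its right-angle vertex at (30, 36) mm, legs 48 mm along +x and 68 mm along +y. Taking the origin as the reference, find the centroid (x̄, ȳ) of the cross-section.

vertical leg: A = 30 × 110 = 3300.00, centroid at (15.00, 55.00).
horizontal leg: A = 70 × 36 = 2520.00, centroid at (65.00, 18.00).
gusset: A = ½·48·68 = 1632.00, centroid at (46.00, 58.67).
ΣA = 7452.00 mm², ΣAx̄ = 288372.00 mm³, ΣAȳ = 322604.00 mm³.
x̄ = 288372.00/7452.00 = 38.70 mm; ȳ = 322604.00/7452.00 = 43.29 mm.

x̄ = 38.70 mm, ȳ = 43.29 mm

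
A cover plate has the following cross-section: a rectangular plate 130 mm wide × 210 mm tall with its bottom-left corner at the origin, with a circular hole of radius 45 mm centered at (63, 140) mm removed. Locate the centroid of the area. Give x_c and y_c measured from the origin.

x_c = 65.61 mm, y_c = 94.37 mm

plate: A = 130 × 210 = 27300.00, centroid at (65.00, 105.00).
hole: A = −π·45² = -6361.73, centroid at (63.00, 140.00).
ΣA = 20938.27 mm², ΣAx_c = 1373711.32 mm³, ΣAy_c = 1975858.48 mm³.
x_c = 1373711.32/20938.27 = 65.61 mm; y_c = 1975858.48/20938.27 = 94.37 mm.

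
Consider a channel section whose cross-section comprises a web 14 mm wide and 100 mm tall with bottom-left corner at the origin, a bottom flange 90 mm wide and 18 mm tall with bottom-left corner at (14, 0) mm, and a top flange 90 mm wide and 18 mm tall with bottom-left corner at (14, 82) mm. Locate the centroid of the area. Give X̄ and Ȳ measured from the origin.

web: A = 14 × 100 = 1400.00, centroid at (7.00, 50.00).
bottom flange: A = 90 × 18 = 1620.00, centroid at (59.00, 9.00).
top flange: A = 90 × 18 = 1620.00, centroid at (59.00, 91.00).
ΣA = 4640.00 mm², ΣAX̄ = 200960.00 mm³, ΣAȲ = 232000.00 mm³.
X̄ = 200960.00/4640.00 = 43.31 mm; Ȳ = 232000.00/4640.00 = 50.00 mm.

X̄ = 43.31 mm, Ȳ = 50.00 mm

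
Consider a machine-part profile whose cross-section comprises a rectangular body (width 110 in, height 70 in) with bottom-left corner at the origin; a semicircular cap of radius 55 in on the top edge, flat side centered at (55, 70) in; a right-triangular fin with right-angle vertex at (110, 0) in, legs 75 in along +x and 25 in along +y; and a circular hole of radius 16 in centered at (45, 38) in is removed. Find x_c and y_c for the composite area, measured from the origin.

x_c = 61.60 in, y_c = 54.85 in

rectangular body: A = 110 × 70 = 7700.00, centroid at (55.00, 35.00).
semicircular top: A = ½π·55² = 4751.66, centroid at (55.00, 93.34).
triangular fin: A = ½·75·25 = 937.50, centroid at (135.00, 8.33).
hole: A = −π·16² = -804.25, centroid at (45.00, 38.00).
ΣA = 12584.91 in², ΣAx_c = 775212.59 in³, ΣAy_c = 690283.88 in³.
x_c = 775212.59/12584.91 = 61.60 in; y_c = 690283.88/12584.91 = 54.85 in.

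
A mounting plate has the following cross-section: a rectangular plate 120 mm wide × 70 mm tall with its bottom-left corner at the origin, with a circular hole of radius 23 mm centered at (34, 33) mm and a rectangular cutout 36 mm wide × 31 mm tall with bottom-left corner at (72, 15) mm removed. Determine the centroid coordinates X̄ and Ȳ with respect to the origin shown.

Part | A | x̄ᵢ | ȳᵢ | A·x̄ᵢ | A·ȳᵢ
plate | 8400.00 | 60.00 | 35.00 | 504000.00 | 294000.00
hole 1 | -1661.90 | 34.00 | 33.00 | -56504.69 | -54842.78
hole 2 | -1116.00 | 90.00 | 30.50 | -100440.00 | -34038.00
Σ | 5622.10 |  |  | 347055.31 | 205119.22
X̄ = 347055.31 / 5622.10 = 61.73 mm
Ȳ = 205119.22 / 5622.10 = 36.48 mm

X̄ = 61.73 mm, Ȳ = 36.48 mm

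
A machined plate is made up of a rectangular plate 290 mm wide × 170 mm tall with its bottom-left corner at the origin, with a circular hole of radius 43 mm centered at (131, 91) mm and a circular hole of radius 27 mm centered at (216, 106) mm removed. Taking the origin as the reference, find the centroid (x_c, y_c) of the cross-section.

plate: A = 290 × 170 = 49300.00, centroid at (145.00, 85.00).
hole 1: A = −π·43² = -5808.80, centroid at (131.00, 91.00).
hole 2: A = −π·27² = -2290.22, centroid at (216.00, 106.00).
ΣA = 41200.97 mm²
ΣAx_c = (49300.00)(145.00) + (-5808.80)(131.00) + (-2290.22)(216.00) = 5892858.82 mm³
ΣAy_c = (49300.00)(85.00) + (-5808.80)(91.00) + (-2290.22)(106.00) = 3419135.33 mm³
x_c = 5892858.82 / 41200.97 = 143.03 mm
y_c = 3419135.33 / 41200.97 = 82.99 mm

x_c = 143.03 mm, y_c = 82.99 mm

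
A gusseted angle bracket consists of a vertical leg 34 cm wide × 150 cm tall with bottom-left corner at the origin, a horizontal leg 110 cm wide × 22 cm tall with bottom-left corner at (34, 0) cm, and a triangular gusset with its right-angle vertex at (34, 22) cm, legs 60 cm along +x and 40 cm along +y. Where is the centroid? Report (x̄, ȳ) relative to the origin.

x̄ = 42.07 cm, ȳ = 51.78 cm

vertical leg: A = 34 × 150 = 5100.00, centroid at (17.00, 75.00).
horizontal leg: A = 110 × 22 = 2420.00, centroid at (89.00, 11.00).
gusset: A = ½·60·40 = 1200.00, centroid at (54.00, 35.33).
ΣA = 8720.00 cm², ΣAx̄ = 366880.00 cm³, ΣAȳ = 451520.00 cm³.
x̄ = 366880.00/8720.00 = 42.07 cm; ȳ = 451520.00/8720.00 = 51.78 cm.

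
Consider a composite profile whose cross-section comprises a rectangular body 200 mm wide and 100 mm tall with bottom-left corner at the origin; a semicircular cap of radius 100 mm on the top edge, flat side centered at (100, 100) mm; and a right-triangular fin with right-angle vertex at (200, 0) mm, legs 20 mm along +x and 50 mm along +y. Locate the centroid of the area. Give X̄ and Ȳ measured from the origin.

X̄ = 101.47 mm, Ȳ = 89.64 mm

rectangular body: A = 200 × 100 = 20000.00, centroid at (100.00, 50.00).
semicircular top: A = ½π·100² = 15707.96, centroid at (100.00, 142.44).
triangular fin: A = ½·20·50 = 500.00, centroid at (206.67, 16.67).
ΣA = 36207.96 mm²
ΣAX̄ = (20000.00)(100.00) + (15707.96)(100.00) + (500.00)(206.67) = 3674129.66 mm³
ΣAȲ = (20000.00)(50.00) + (15707.96)(142.44) + (500.00)(16.67) = 3245796.33 mm³
X̄ = 3674129.66 / 36207.96 = 101.47 mm
Ȳ = 3245796.33 / 36207.96 = 89.64 mm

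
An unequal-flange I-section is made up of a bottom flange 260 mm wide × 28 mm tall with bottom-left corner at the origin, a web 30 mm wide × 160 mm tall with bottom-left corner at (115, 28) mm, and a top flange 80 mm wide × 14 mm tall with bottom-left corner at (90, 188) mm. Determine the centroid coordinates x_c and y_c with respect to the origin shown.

x_c = 130.00 mm, y_c = 63.54 mm

bottom flange: A = 260 × 28 = 7280.00, centroid at (130.00, 14.00).
web: A = 30 × 160 = 4800.00, centroid at (130.00, 108.00).
top flange: A = 80 × 14 = 1120.00, centroid at (130.00, 195.00).
ΣA = 13200.00 mm²
ΣAx_c = (7280.00)(130.00) + (4800.00)(130.00) + (1120.00)(130.00) = 1716000.00 mm³
ΣAy_c = (7280.00)(14.00) + (4800.00)(108.00) + (1120.00)(195.00) = 838720.00 mm³
x_c = 1716000.00 / 13200.00 = 130.00 mm
y_c = 838720.00 / 13200.00 = 63.54 mm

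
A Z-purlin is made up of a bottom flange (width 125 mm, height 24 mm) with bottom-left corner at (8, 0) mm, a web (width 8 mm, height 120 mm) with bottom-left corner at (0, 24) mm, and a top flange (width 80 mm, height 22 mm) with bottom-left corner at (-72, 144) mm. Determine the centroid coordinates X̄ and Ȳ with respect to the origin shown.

X̄ = 27.80 mm, Ȳ = 68.08 mm

bottom flange: A = 125 × 24 = 3000.00, centroid at (70.50, 12.00).
web: A = 8 × 120 = 960.00, centroid at (4.00, 84.00).
top flange: A = 80 × 22 = 1760.00, centroid at (-32.00, 155.00).
ΣA = 5720.00 mm²
ΣAX̄ = (3000.00)(70.50) + (960.00)(4.00) + (1760.00)(-32.00) = 159020.00 mm³
ΣAȲ = (3000.00)(12.00) + (960.00)(84.00) + (1760.00)(155.00) = 389440.00 mm³
X̄ = 159020.00 / 5720.00 = 27.80 mm
Ȳ = 389440.00 / 5720.00 = 68.08 mm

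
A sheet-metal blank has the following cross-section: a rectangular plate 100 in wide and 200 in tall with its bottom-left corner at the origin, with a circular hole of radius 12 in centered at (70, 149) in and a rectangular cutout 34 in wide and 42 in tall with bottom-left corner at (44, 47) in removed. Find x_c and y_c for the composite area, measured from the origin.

x_c = 48.63 in, y_c = 101.30 in

plate: A = 100 × 200 = 20000.00, centroid at (50.00, 100.00).
hole 1: A = −π·12² = -452.39, centroid at (70.00, 149.00).
hole 2: A = −(34 × 42) = -1428.00, centroid at (61.00, 68.00).
ΣA = 18119.61 in²
ΣAx_c = (20000.00)(50.00) + (-452.39)(70.00) + (-1428.00)(61.00) = 881224.75 in³
ΣAy_c = (20000.00)(100.00) + (-452.39)(149.00) + (-1428.00)(68.00) = 1835489.99 in³
x_c = 881224.75 / 18119.61 = 48.63 in
y_c = 1835489.99 / 18119.61 = 101.30 in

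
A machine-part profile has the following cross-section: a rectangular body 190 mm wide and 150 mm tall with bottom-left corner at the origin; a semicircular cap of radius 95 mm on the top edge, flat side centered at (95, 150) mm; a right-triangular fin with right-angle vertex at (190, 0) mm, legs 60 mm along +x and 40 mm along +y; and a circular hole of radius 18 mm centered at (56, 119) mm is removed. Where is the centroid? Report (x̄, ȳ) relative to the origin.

Part | A | x̄ᵢ | ȳᵢ | A·x̄ᵢ | A·ȳᵢ
rectangular body | 28500.00 | 95.00 | 75.00 | 2707500.00 | 2137500.00
semicircular top | 14176.44 | 95.00 | 190.32 | 1346761.50 | 2698048.86
triangular fin | 1200.00 | 210.00 | 13.33 | 252000.00 | 16000.00
hole | -1017.88 | 56.00 | 119.00 | -57001.06 | -121127.25
Σ | 42858.56 |  |  | 4249260.44 | 4730421.61
x̄ = 4249260.44 / 42858.56 = 99.15 mm
ȳ = 4730421.61 / 42858.56 = 110.37 mm

x̄ = 99.15 mm, ȳ = 110.37 mm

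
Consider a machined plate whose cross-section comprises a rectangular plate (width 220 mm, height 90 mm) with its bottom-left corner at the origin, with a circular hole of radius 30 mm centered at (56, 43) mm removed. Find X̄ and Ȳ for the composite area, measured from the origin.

plate: A = 220 × 90 = 19800.00, centroid at (110.00, 45.00).
hole: A = −π·30² = -2827.43, centroid at (56.00, 43.00).
ΣA = 16972.57 mm², ΣAX̄ = 2019663.73 mm³, ΣAȲ = 769420.36 mm³.
X̄ = 2019663.73/16972.57 = 119.00 mm; Ȳ = 769420.36/16972.57 = 45.33 mm.

X̄ = 119.00 mm, Ȳ = 45.33 mm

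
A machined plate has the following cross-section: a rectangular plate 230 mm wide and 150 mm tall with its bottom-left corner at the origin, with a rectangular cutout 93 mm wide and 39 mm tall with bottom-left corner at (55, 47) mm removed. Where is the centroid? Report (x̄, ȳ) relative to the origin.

x̄ = 116.59 mm, ȳ = 76.00 mm

plate: A = 230 × 150 = 34500.00, centroid at (115.00, 75.00).
hole: A = −(93 × 39) = -3627.00, centroid at (101.50, 66.50).
ΣA = 30873.00 mm², ΣAx̄ = 3599359.50 mm³, ΣAȳ = 2346304.50 mm³.
x̄ = 3599359.50/30873.00 = 116.59 mm; ȳ = 2346304.50/30873.00 = 76.00 mm.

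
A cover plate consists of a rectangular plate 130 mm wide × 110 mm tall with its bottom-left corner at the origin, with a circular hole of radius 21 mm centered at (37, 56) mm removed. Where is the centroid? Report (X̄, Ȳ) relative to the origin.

plate: A = 130 × 110 = 14300.00, centroid at (65.00, 55.00).
hole: A = −π·21² = -1385.44, centroid at (37.00, 56.00).
ΣA = 12914.56 mm²
ΣAX̄ = (14300.00)(65.00) + (-1385.44)(37.00) = 878238.63 mm³
ΣAȲ = (14300.00)(55.00) + (-1385.44)(56.00) = 708915.23 mm³
X̄ = 878238.63 / 12914.56 = 68.00 mm
Ȳ = 708915.23 / 12914.56 = 54.89 mm

X̄ = 68.00 mm, Ȳ = 54.89 mm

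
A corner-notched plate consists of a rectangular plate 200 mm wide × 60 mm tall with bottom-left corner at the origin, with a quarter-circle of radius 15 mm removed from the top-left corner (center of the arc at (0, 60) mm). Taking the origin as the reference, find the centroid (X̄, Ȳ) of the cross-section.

X̄ = 101.40 mm, Ȳ = 29.65 mm

plate: A = 200 × 60 = 12000.00, centroid at (100.00, 30.00).
removed quarter-circle: A = −¼π·15² = -176.71, centroid at (6.37, 53.63).
ΣA = 11823.29 mm²
ΣAX̄ = (12000.00)(100.00) + (-176.71)(6.37) = 1198875.00 mm³
ΣAȲ = (12000.00)(30.00) + (-176.71)(53.63) = 350522.12 mm³
X̄ = 1198875.00 / 11823.29 = 101.40 mm
Ȳ = 350522.12 / 11823.29 = 29.65 mm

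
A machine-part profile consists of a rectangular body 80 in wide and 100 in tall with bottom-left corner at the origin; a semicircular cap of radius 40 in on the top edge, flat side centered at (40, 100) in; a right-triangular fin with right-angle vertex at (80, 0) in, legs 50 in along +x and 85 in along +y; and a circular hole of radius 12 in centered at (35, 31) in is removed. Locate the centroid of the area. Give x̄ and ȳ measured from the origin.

rectangular body: A = 80 × 100 = 8000.00, centroid at (40.00, 50.00).
semicircular top: A = ½π·40² = 2513.27, centroid at (40.00, 116.98).
triangular fin: A = ½·50·85 = 2125.00, centroid at (96.67, 28.33).
hole: A = −π·12² = -452.39, centroid at (35.00, 31.00).
ΣA = 12185.88 in²
ΣAx̄ = (8000.00)(40.00) + (2513.27)(40.00) + (2125.00)(96.67) + (-452.39)(35.00) = 610114.00 in³
ΣAȳ = (8000.00)(50.00) + (2513.27)(116.98) + (2125.00)(28.33) + (-452.39)(31.00) = 740178.34 in³
x̄ = 610114.00 / 12185.88 = 50.07 in
ȳ = 740178.34 / 12185.88 = 60.74 in

x̄ = 50.07 in, ȳ = 60.74 in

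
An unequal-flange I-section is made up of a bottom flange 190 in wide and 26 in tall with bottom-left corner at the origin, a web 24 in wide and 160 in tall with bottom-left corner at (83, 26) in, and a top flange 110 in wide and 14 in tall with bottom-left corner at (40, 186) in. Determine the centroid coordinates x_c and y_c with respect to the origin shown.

x_c = 95.00 in, y_c = 74.47 in

Part | A | x̄ᵢ | ȳᵢ | A·x̄ᵢ | A·ȳᵢ
bottom flange | 4940.00 | 95.00 | 13.00 | 469300.00 | 64220.00
web | 3840.00 | 95.00 | 106.00 | 364800.00 | 407040.00
top flange | 1540.00 | 95.00 | 193.00 | 146300.00 | 297220.00
Σ | 10320.00 |  |  | 980400.00 | 768480.00
x_c = 980400.00 / 10320.00 = 95.00 in
y_c = 768480.00 / 10320.00 = 74.47 in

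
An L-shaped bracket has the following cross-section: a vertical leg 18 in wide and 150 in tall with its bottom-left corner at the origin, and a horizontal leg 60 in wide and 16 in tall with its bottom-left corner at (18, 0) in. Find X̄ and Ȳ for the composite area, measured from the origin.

X̄ = 19.23 in, Ȳ = 57.43 in

Part | A | x̄ᵢ | ȳᵢ | A·x̄ᵢ | A·ȳᵢ
vertical leg | 2700.00 | 9.00 | 75.00 | 24300.00 | 202500.00
horizontal leg | 960.00 | 48.00 | 8.00 | 46080.00 | 7680.00
Σ | 3660.00 |  |  | 70380.00 | 210180.00
X̄ = 70380.00 / 3660.00 = 19.23 in
Ȳ = 210180.00 / 3660.00 = 57.43 in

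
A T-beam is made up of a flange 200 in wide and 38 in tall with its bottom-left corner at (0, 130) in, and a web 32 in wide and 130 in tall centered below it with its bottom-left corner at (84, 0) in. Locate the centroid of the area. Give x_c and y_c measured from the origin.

web: A = 32 × 130 = 4160.00, centroid at (100.00, 65.00).
flange: A = 200 × 38 = 7600.00, centroid at (100.00, 149.00).
ΣA = 11760.00 in²
ΣAx_c = (4160.00)(100.00) + (7600.00)(100.00) = 1176000.00 in³
ΣAy_c = (4160.00)(65.00) + (7600.00)(149.00) = 1402800.00 in³
x_c = 1176000.00 / 11760.00 = 100.00 in
y_c = 1402800.00 / 11760.00 = 119.29 in

x_c = 100.00 in, y_c = 119.29 in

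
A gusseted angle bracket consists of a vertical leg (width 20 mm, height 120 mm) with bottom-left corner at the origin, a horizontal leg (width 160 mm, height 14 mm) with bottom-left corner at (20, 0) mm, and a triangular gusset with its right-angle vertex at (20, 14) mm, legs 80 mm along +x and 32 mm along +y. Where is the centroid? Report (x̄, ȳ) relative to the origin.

vertical leg: A = 20 × 120 = 2400.00, centroid at (10.00, 60.00).
horizontal leg: A = 160 × 14 = 2240.00, centroid at (100.00, 7.00).
gusset: A = ½·80·32 = 1280.00, centroid at (46.67, 24.67).
ΣA = 5920.00 mm², ΣAx̄ = 307733.33 mm³, ΣAȳ = 191253.33 mm³.
x̄ = 307733.33/5920.00 = 51.98 mm; ȳ = 191253.33/5920.00 = 32.31 mm.

x̄ = 51.98 mm, ȳ = 32.31 mm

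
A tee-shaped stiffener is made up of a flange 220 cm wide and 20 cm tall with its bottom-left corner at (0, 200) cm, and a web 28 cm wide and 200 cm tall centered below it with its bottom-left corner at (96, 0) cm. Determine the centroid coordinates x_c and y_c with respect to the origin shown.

web: A = 28 × 200 = 5600.00, centroid at (110.00, 100.00).
flange: A = 220 × 20 = 4400.00, centroid at (110.00, 210.00).
ΣA = 10000.00 cm²
ΣAx_c = (5600.00)(110.00) + (4400.00)(110.00) = 1100000.00 cm³
ΣAy_c = (5600.00)(100.00) + (4400.00)(210.00) = 1484000.00 cm³
x_c = 1100000.00 / 10000.00 = 110.00 cm
y_c = 1484000.00 / 10000.00 = 148.40 cm

x_c = 110.00 cm, y_c = 148.40 cm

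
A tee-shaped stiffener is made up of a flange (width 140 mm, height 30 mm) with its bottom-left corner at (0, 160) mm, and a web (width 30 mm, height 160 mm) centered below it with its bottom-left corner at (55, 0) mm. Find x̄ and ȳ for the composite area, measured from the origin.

x̄ = 70.00 mm, ȳ = 124.33 mm

web: A = 30 × 160 = 4800.00, centroid at (70.00, 80.00).
flange: A = 140 × 30 = 4200.00, centroid at (70.00, 175.00).
ΣA = 9000.00 mm², ΣAx̄ = 630000.00 mm³, ΣAȳ = 1119000.00 mm³.
x̄ = 630000.00/9000.00 = 70.00 mm; ȳ = 1119000.00/9000.00 = 124.33 mm.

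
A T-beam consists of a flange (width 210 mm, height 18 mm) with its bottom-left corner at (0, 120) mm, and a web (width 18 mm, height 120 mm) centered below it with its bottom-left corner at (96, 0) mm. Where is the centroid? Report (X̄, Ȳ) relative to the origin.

web: A = 18 × 120 = 2160.00, centroid at (105.00, 60.00).
flange: A = 210 × 18 = 3780.00, centroid at (105.00, 129.00).
ΣA = 5940.00 mm²
ΣAX̄ = (2160.00)(105.00) + (3780.00)(105.00) = 623700.00 mm³
ΣAȲ = (2160.00)(60.00) + (3780.00)(129.00) = 617220.00 mm³
X̄ = 623700.00 / 5940.00 = 105.00 mm
Ȳ = 617220.00 / 5940.00 = 103.91 mm

X̄ = 105.00 mm, Ȳ = 103.91 mm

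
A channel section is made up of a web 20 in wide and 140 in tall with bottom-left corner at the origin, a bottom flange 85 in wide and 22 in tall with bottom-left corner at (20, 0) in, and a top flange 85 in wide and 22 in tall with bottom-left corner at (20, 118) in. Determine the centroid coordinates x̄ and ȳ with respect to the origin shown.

Part | A | x̄ᵢ | ȳᵢ | A·x̄ᵢ | A·ȳᵢ
web | 2800.00 | 10.00 | 70.00 | 28000.00 | 196000.00
bottom flange | 1870.00 | 62.50 | 11.00 | 116875.00 | 20570.00
top flange | 1870.00 | 62.50 | 129.00 | 116875.00 | 241230.00
Σ | 6540.00 |  |  | 261750.00 | 457800.00
x̄ = 261750.00 / 6540.00 = 40.02 in
ȳ = 457800.00 / 6540.00 = 70.00 in

x̄ = 40.02 in, ȳ = 70.00 in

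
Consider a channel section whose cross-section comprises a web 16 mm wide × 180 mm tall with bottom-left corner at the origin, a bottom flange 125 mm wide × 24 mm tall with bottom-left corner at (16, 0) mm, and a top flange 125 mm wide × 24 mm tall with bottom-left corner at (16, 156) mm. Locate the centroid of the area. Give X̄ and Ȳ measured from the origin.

X̄ = 55.64 mm, Ȳ = 90.00 mm

Part | A | x̄ᵢ | ȳᵢ | A·x̄ᵢ | A·ȳᵢ
web | 2880.00 | 8.00 | 90.00 | 23040.00 | 259200.00
bottom flange | 3000.00 | 78.50 | 12.00 | 235500.00 | 36000.00
top flange | 3000.00 | 78.50 | 168.00 | 235500.00 | 504000.00
Σ | 8880.00 |  |  | 494040.00 | 799200.00
X̄ = 494040.00 / 8880.00 = 55.64 mm
Ȳ = 799200.00 / 8880.00 = 90.00 mm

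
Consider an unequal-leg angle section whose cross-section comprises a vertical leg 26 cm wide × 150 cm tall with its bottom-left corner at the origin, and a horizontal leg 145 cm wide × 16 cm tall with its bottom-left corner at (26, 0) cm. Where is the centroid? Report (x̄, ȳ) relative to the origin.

x̄ = 44.89 cm, ȳ = 50.01 cm

vertical leg: A = 26 × 150 = 3900.00, centroid at (13.00, 75.00).
horizontal leg: A = 145 × 16 = 2320.00, centroid at (98.50, 8.00).
ΣA = 6220.00 cm²
ΣAx̄ = (3900.00)(13.00) + (2320.00)(98.50) = 279220.00 cm³
ΣAȳ = (3900.00)(75.00) + (2320.00)(8.00) = 311060.00 cm³
x̄ = 279220.00 / 6220.00 = 44.89 cm
ȳ = 311060.00 / 6220.00 = 50.01 cm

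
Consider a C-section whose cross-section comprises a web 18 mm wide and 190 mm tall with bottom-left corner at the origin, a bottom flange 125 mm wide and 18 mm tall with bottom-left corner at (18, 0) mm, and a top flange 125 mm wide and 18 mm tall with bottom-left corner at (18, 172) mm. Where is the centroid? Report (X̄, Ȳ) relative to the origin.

web: A = 18 × 190 = 3420.00, centroid at (9.00, 95.00).
bottom flange: A = 125 × 18 = 2250.00, centroid at (80.50, 9.00).
top flange: A = 125 × 18 = 2250.00, centroid at (80.50, 181.00).
ΣA = 7920.00 mm², ΣAX̄ = 393030.00 mm³, ΣAȲ = 752400.00 mm³.
X̄ = 393030.00/7920.00 = 49.62 mm; Ȳ = 752400.00/7920.00 = 95.00 mm.

X̄ = 49.62 mm, Ȳ = 95.00 mm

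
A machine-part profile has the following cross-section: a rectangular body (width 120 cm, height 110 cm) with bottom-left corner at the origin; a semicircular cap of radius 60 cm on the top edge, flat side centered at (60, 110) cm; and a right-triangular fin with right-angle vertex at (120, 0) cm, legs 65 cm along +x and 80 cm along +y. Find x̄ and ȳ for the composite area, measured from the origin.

x̄ = 69.90 cm, ȳ = 72.77 cm

rectangular body: A = 120 × 110 = 13200.00, centroid at (60.00, 55.00).
semicircular top: A = ½π·60² = 5654.87, centroid at (60.00, 135.46).
triangular fin: A = ½·65·80 = 2600.00, centroid at (141.67, 26.67).
ΣA = 21454.87 cm², ΣAx̄ = 1499625.34 cm³, ΣAȳ = 1561368.68 cm³.
x̄ = 1499625.34/21454.87 = 69.90 cm; ȳ = 1561368.68/21454.87 = 72.77 cm.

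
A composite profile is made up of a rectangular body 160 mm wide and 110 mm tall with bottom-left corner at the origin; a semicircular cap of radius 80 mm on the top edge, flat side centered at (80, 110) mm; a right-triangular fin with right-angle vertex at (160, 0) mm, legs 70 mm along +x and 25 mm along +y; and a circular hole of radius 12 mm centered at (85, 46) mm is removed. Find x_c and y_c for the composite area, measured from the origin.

Part | A | x̄ᵢ | ȳᵢ | A·x̄ᵢ | A·ȳᵢ
rectangular body | 17600.00 | 80.00 | 55.00 | 1408000.00 | 968000.00
semicircular top | 10053.10 | 80.00 | 143.95 | 804247.72 | 1447173.95
triangular fin | 875.00 | 183.33 | 8.33 | 160416.67 | 7291.67
hole | -452.39 | 85.00 | 46.00 | -38453.09 | -20809.91
Σ | 28075.71 |  |  | 2334211.29 | 2401655.70
x_c = 2334211.29 / 28075.71 = 83.14 mm
y_c = 2401655.70 / 28075.71 = 85.54 mm

x_c = 83.14 mm, y_c = 85.54 mm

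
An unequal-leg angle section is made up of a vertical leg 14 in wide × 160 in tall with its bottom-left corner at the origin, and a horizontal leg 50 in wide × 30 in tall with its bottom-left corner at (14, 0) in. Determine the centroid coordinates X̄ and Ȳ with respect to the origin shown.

Part | A | x̄ᵢ | ȳᵢ | A·x̄ᵢ | A·ȳᵢ
vertical leg | 2240.00 | 7.00 | 80.00 | 15680.00 | 179200.00
horizontal leg | 1500.00 | 39.00 | 15.00 | 58500.00 | 22500.00
Σ | 3740.00 |  |  | 74180.00 | 201700.00
X̄ = 74180.00 / 3740.00 = 19.83 in
Ȳ = 201700.00 / 3740.00 = 53.93 in

X̄ = 19.83 in, Ȳ = 53.93 in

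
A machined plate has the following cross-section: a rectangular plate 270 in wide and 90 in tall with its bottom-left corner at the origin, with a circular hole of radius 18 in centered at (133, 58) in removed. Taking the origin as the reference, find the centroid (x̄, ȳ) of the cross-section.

plate: A = 270 × 90 = 24300.00, centroid at (135.00, 45.00).
hole: A = −π·18² = -1017.88, centroid at (133.00, 58.00).
ΣA = 23282.12 in², ΣAx̄ = 3145122.49 in³, ΣAȳ = 1034463.19 in³.
x̄ = 3145122.49/23282.12 = 135.09 in; ȳ = 1034463.19/23282.12 = 44.43 in.

x̄ = 135.09 in, ȳ = 44.43 in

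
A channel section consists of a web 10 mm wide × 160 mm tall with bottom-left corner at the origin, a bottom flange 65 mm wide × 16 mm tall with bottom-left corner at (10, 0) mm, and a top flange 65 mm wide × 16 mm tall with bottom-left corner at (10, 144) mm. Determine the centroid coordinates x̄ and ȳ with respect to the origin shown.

x̄ = 26.20 mm, ȳ = 80.00 mm

web: A = 10 × 160 = 1600.00, centroid at (5.00, 80.00).
bottom flange: A = 65 × 16 = 1040.00, centroid at (42.50, 8.00).
top flange: A = 65 × 16 = 1040.00, centroid at (42.50, 152.00).
ΣA = 3680.00 mm²
ΣAx̄ = (1600.00)(5.00) + (1040.00)(42.50) + (1040.00)(42.50) = 96400.00 mm³
ΣAȳ = (1600.00)(80.00) + (1040.00)(8.00) + (1040.00)(152.00) = 294400.00 mm³
x̄ = 96400.00 / 3680.00 = 26.20 mm
ȳ = 294400.00 / 3680.00 = 80.00 mm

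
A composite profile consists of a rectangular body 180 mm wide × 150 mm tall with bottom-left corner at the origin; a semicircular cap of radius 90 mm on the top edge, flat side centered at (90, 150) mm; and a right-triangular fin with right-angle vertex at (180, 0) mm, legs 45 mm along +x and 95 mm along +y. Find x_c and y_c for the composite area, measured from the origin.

Part | A | x̄ᵢ | ȳᵢ | A·x̄ᵢ | A·ȳᵢ
rectangular body | 27000.00 | 90.00 | 75.00 | 2430000.00 | 2025000.00
semicircular top | 12723.45 | 90.00 | 188.20 | 1145110.52 | 2394517.54
triangular fin | 2137.50 | 195.00 | 31.67 | 416812.50 | 67687.50
Σ | 41860.95 |  |  | 3991923.02 | 4487205.04
x_c = 3991923.02 / 41860.95 = 95.36 mm
y_c = 4487205.04 / 41860.95 = 107.19 mm

x_c = 95.36 mm, y_c = 107.19 mm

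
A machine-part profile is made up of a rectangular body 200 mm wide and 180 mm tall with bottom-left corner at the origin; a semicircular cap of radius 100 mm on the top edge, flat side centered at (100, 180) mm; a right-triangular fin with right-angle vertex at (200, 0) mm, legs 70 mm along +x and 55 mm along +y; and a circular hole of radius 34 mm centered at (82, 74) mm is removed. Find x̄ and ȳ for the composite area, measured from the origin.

x̄ = 106.06 mm, ȳ = 130.01 mm

rectangular body: A = 200 × 180 = 36000.00, centroid at (100.00, 90.00).
semicircular top: A = ½π·100² = 15707.96, centroid at (100.00, 222.44).
triangular fin: A = ½·70·55 = 1925.00, centroid at (223.33, 18.33).
hole: A = −π·34² = -3631.68, centroid at (82.00, 74.00).
ΣA = 50001.28 mm², ΣAx̄ = 5302915.14 mm³, ΣAȳ = 6500647.32 mm³.
x̄ = 5302915.14/50001.28 = 106.06 mm; ȳ = 6500647.32/50001.28 = 130.01 mm.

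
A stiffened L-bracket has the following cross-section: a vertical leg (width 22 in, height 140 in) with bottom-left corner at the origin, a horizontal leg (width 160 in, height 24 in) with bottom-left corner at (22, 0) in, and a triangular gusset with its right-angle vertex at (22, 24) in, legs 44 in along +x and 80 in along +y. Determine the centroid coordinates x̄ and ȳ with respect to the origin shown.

x̄ = 56.46 in, ȳ = 40.42 in

vertical leg: A = 22 × 140 = 3080.00, centroid at (11.00, 70.00).
horizontal leg: A = 160 × 24 = 3840.00, centroid at (102.00, 12.00).
gusset: A = ½·44·80 = 1760.00, centroid at (36.67, 50.67).
ΣA = 8680.00 in²
ΣAx̄ = (3080.00)(11.00) + (3840.00)(102.00) + (1760.00)(36.67) = 490093.33 in³
ΣAȳ = (3080.00)(70.00) + (3840.00)(12.00) + (1760.00)(50.67) = 350853.33 in³
x̄ = 490093.33 / 8680.00 = 56.46 in
ȳ = 350853.33 / 8680.00 = 40.42 in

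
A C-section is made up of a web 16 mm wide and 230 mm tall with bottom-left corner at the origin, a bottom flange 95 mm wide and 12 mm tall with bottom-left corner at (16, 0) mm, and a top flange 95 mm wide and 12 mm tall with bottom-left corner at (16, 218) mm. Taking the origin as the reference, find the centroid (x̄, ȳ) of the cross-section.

x̄ = 29.23 mm, ȳ = 115.00 mm

web: A = 16 × 230 = 3680.00, centroid at (8.00, 115.00).
bottom flange: A = 95 × 12 = 1140.00, centroid at (63.50, 6.00).
top flange: A = 95 × 12 = 1140.00, centroid at (63.50, 224.00).
ΣA = 5960.00 mm²
ΣAx̄ = (3680.00)(8.00) + (1140.00)(63.50) + (1140.00)(63.50) = 174220.00 mm³
ΣAȳ = (3680.00)(115.00) + (1140.00)(6.00) + (1140.00)(224.00) = 685400.00 mm³
x̄ = 174220.00 / 5960.00 = 29.23 mm
ȳ = 685400.00 / 5960.00 = 115.00 mm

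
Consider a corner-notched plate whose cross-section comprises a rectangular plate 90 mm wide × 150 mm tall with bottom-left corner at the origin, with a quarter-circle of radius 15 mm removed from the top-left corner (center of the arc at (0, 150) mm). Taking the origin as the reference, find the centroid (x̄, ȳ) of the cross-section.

Part | A | x̄ᵢ | ȳᵢ | A·x̄ᵢ | A·ȳᵢ
plate | 13500.00 | 45.00 | 75.00 | 607500.00 | 1012500.00
removed quarter-circle | -176.71 | 6.37 | 143.63 | -1125.00 | -25382.19
Σ | 13323.29 |  |  | 606375.00 | 987117.81
x̄ = 606375.00 / 13323.29 = 45.51 mm
ȳ = 987117.81 / 13323.29 = 74.09 mm

x̄ = 45.51 mm, ȳ = 74.09 mm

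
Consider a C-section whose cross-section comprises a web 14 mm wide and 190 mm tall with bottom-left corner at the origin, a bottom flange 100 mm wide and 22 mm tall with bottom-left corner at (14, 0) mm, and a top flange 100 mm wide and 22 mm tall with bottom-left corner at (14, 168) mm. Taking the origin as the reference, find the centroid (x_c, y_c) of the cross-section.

web: A = 14 × 190 = 2660.00, centroid at (7.00, 95.00).
bottom flange: A = 100 × 22 = 2200.00, centroid at (64.00, 11.00).
top flange: A = 100 × 22 = 2200.00, centroid at (64.00, 179.00).
ΣA = 7060.00 mm²
ΣAx_c = (2660.00)(7.00) + (2200.00)(64.00) + (2200.00)(64.00) = 300220.00 mm³
ΣAy_c = (2660.00)(95.00) + (2200.00)(11.00) + (2200.00)(179.00) = 670700.00 mm³
x_c = 300220.00 / 7060.00 = 42.52 mm
y_c = 670700.00 / 7060.00 = 95.00 mm

x_c = 42.52 mm, y_c = 95.00 mm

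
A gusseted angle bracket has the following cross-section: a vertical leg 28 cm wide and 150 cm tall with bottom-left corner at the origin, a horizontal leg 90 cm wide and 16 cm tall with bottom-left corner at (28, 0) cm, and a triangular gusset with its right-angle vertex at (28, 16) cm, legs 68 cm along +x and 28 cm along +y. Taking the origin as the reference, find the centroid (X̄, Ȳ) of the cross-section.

Part | A | x̄ᵢ | ȳᵢ | A·x̄ᵢ | A·ȳᵢ
vertical leg | 4200.00 | 14.00 | 75.00 | 58800.00 | 315000.00
horizontal leg | 1440.00 | 73.00 | 8.00 | 105120.00 | 11520.00
gusset | 952.00 | 50.67 | 25.33 | 48234.67 | 24117.33
Σ | 6592.00 |  |  | 212154.67 | 350637.33
X̄ = 212154.67 / 6592.00 = 32.18 cm
Ȳ = 350637.33 / 6592.00 = 53.19 cm

X̄ = 32.18 cm, Ȳ = 53.19 cm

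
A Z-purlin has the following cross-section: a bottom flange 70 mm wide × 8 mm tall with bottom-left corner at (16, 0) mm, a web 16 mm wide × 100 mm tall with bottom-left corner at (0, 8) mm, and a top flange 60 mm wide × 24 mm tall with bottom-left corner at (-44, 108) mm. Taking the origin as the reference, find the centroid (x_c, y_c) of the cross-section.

bottom flange: A = 70 × 8 = 560.00, centroid at (51.00, 4.00).
web: A = 16 × 100 = 1600.00, centroid at (8.00, 58.00).
top flange: A = 60 × 24 = 1440.00, centroid at (-14.00, 120.00).
ΣA = 3600.00 mm², ΣAx_c = 21200.00 mm³, ΣAy_c = 267840.00 mm³.
x_c = 21200.00/3600.00 = 5.89 mm; y_c = 267840.00/3600.00 = 74.40 mm.

x_c = 5.89 mm, y_c = 74.40 mm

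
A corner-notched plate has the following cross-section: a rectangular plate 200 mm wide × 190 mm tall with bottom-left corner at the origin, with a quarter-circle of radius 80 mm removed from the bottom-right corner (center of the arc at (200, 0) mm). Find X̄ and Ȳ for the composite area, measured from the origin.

plate: A = 200 × 190 = 38000.00, centroid at (100.00, 95.00).
removed quarter-circle: A = −¼π·80² = -5026.55, centroid at (166.05, 33.95).
ΣA = 32973.45 mm²
ΣAX̄ = (38000.00)(100.00) + (-5026.55)(166.05) = 2965357.02 mm³
ΣAȲ = (38000.00)(95.00) + (-5026.55)(33.95) = 3439333.33 mm³
X̄ = 2965357.02 / 32973.45 = 89.93 mm
Ȳ = 3439333.33 / 32973.45 = 104.31 mm

X̄ = 89.93 mm, Ȳ = 104.31 mm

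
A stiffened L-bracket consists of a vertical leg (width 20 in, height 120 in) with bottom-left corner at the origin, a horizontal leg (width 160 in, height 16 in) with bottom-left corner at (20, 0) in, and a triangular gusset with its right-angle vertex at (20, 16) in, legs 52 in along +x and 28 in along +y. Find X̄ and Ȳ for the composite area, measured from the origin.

X̄ = 54.00 in, Ȳ = 32.16 in

vertical leg: A = 20 × 120 = 2400.00, centroid at (10.00, 60.00).
horizontal leg: A = 160 × 16 = 2560.00, centroid at (100.00, 8.00).
gusset: A = ½·52·28 = 728.00, centroid at (37.33, 25.33).
ΣA = 5688.00 in²
ΣAX̄ = (2400.00)(10.00) + (2560.00)(100.00) + (728.00)(37.33) = 307178.67 in³
ΣAȲ = (2400.00)(60.00) + (2560.00)(8.00) + (728.00)(25.33) = 182922.67 in³
X̄ = 307178.67 / 5688.00 = 54.00 in
Ȳ = 182922.67 / 5688.00 = 32.16 in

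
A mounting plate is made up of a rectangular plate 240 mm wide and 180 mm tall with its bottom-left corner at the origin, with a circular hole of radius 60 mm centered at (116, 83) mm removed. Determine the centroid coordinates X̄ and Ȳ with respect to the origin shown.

plate: A = 240 × 180 = 43200.00, centroid at (120.00, 90.00).
hole: A = −π·60² = -11309.73, centroid at (116.00, 83.00).
ΣA = 31890.27 mm², ΣAX̄ = 3872070.91 mm³, ΣAȲ = 2949292.12 mm³.
X̄ = 3872070.91/31890.27 = 121.42 mm; Ȳ = 2949292.12/31890.27 = 92.48 mm.

X̄ = 121.42 mm, Ȳ = 92.48 mm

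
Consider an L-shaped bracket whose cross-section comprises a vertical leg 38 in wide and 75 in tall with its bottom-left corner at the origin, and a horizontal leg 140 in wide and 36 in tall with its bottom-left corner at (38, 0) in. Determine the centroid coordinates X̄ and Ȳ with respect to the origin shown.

X̄ = 75.85 in, Ȳ = 25.04 in

vertical leg: A = 38 × 75 = 2850.00, centroid at (19.00, 37.50).
horizontal leg: A = 140 × 36 = 5040.00, centroid at (108.00, 18.00).
ΣA = 7890.00 in², ΣAX̄ = 598470.00 in³, ΣAȲ = 197595.00 in³.
X̄ = 598470.00/7890.00 = 75.85 in; Ȳ = 197595.00/7890.00 = 25.04 in.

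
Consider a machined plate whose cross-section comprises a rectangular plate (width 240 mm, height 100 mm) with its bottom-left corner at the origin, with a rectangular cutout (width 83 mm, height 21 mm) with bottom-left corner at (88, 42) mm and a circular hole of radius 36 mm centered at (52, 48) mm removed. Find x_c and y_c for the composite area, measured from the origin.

plate: A = 240 × 100 = 24000.00, centroid at (120.00, 50.00).
hole 1: A = −(83 × 21) = -1743.00, centroid at (129.50, 52.50).
hole 2: A = −π·36² = -4071.50, centroid at (52.00, 48.00).
ΣA = 18185.50 mm², ΣAx_c = 2442563.29 mm³, ΣAy_c = 913060.30 mm³.
x_c = 2442563.29/18185.50 = 134.31 mm; y_c = 913060.30/18185.50 = 50.21 mm.

x_c = 134.31 mm, y_c = 50.21 mm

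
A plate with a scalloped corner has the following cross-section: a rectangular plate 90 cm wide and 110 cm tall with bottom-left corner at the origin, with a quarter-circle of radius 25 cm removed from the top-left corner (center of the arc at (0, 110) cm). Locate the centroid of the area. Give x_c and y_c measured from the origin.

x_c = 46.79 cm, y_c = 52.68 cm

plate: A = 90 × 110 = 9900.00, centroid at (45.00, 55.00).
removed quarter-circle: A = −¼π·25² = -490.87, centroid at (10.61, 99.39).
ΣA = 9409.13 cm²
ΣAx_c = (9900.00)(45.00) + (-490.87)(10.61) = 440291.67 cm³
ΣAy_c = (9900.00)(55.00) + (-490.87)(99.39) = 495712.21 cm³
x_c = 440291.67 / 9409.13 = 46.79 cm
y_c = 495712.21 / 9409.13 = 52.68 cm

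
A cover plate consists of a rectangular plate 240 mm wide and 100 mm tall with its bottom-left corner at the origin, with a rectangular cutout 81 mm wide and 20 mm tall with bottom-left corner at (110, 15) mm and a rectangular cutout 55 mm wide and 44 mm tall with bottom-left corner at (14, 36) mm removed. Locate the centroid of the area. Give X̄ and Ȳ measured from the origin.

Part | A | x̄ᵢ | ȳᵢ | A·x̄ᵢ | A·ȳᵢ
plate | 24000.00 | 120.00 | 50.00 | 2880000.00 | 1200000.00
hole 1 | -1620.00 | 150.50 | 25.00 | -243810.00 | -40500.00
hole 2 | -2420.00 | 41.50 | 58.00 | -100430.00 | -140360.00
Σ | 19960.00 |  |  | 2535760.00 | 1019140.00
X̄ = 2535760.00 / 19960.00 = 127.04 mm
Ȳ = 1019140.00 / 19960.00 = 51.06 mm

X̄ = 127.04 mm, Ȳ = 51.06 mm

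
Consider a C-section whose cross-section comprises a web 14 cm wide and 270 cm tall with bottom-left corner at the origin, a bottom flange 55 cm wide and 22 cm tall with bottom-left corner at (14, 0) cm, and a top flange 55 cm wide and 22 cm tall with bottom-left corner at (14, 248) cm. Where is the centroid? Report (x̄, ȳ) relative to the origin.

x̄ = 20.47 cm, ȳ = 135.00 cm

Part | A | x̄ᵢ | ȳᵢ | A·x̄ᵢ | A·ȳᵢ
web | 3780.00 | 7.00 | 135.00 | 26460.00 | 510300.00
bottom flange | 1210.00 | 41.50 | 11.00 | 50215.00 | 13310.00
top flange | 1210.00 | 41.50 | 259.00 | 50215.00 | 313390.00
Σ | 6200.00 |  |  | 126890.00 | 837000.00
x̄ = 126890.00 / 6200.00 = 20.47 cm
ȳ = 837000.00 / 6200.00 = 135.00 cm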